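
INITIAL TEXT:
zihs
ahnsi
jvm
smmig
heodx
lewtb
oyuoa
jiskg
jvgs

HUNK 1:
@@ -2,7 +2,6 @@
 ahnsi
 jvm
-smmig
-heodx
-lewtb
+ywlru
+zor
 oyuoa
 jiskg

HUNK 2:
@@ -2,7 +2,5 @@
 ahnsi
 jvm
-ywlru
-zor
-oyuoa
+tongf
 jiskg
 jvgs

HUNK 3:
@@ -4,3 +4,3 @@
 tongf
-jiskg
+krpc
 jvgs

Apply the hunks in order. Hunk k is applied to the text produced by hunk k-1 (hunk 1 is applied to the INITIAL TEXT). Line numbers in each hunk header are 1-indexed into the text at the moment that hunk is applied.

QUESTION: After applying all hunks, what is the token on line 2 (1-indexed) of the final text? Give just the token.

Hunk 1: at line 2 remove [smmig,heodx,lewtb] add [ywlru,zor] -> 8 lines: zihs ahnsi jvm ywlru zor oyuoa jiskg jvgs
Hunk 2: at line 2 remove [ywlru,zor,oyuoa] add [tongf] -> 6 lines: zihs ahnsi jvm tongf jiskg jvgs
Hunk 3: at line 4 remove [jiskg] add [krpc] -> 6 lines: zihs ahnsi jvm tongf krpc jvgs
Final line 2: ahnsi

Answer: ahnsi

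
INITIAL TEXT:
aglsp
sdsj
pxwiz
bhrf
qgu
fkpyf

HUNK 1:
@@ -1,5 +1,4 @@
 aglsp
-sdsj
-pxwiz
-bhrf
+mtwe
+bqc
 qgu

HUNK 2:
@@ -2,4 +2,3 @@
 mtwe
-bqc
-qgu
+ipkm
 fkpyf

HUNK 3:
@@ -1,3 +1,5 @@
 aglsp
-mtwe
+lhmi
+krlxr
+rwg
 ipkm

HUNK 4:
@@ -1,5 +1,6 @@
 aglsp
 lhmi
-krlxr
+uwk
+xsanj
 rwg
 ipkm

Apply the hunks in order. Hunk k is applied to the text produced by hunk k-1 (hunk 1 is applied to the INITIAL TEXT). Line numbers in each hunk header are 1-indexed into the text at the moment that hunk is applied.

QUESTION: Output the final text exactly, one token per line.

Answer: aglsp
lhmi
uwk
xsanj
rwg
ipkm
fkpyf

Derivation:
Hunk 1: at line 1 remove [sdsj,pxwiz,bhrf] add [mtwe,bqc] -> 5 lines: aglsp mtwe bqc qgu fkpyf
Hunk 2: at line 2 remove [bqc,qgu] add [ipkm] -> 4 lines: aglsp mtwe ipkm fkpyf
Hunk 3: at line 1 remove [mtwe] add [lhmi,krlxr,rwg] -> 6 lines: aglsp lhmi krlxr rwg ipkm fkpyf
Hunk 4: at line 1 remove [krlxr] add [uwk,xsanj] -> 7 lines: aglsp lhmi uwk xsanj rwg ipkm fkpyf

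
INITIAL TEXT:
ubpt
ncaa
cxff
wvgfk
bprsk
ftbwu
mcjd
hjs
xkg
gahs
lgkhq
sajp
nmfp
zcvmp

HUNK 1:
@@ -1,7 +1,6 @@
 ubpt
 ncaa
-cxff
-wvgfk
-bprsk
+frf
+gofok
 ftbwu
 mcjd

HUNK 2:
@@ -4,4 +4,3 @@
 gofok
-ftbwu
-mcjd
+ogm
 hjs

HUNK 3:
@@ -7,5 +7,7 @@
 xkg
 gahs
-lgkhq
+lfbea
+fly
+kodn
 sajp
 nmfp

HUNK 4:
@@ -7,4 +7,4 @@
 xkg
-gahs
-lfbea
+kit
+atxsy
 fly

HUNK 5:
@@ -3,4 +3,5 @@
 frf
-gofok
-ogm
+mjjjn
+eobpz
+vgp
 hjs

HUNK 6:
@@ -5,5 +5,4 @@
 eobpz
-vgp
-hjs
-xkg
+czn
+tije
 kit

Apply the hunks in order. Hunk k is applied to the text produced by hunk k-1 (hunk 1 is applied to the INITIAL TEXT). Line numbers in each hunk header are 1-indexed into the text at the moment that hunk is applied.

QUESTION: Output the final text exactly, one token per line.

Answer: ubpt
ncaa
frf
mjjjn
eobpz
czn
tije
kit
atxsy
fly
kodn
sajp
nmfp
zcvmp

Derivation:
Hunk 1: at line 1 remove [cxff,wvgfk,bprsk] add [frf,gofok] -> 13 lines: ubpt ncaa frf gofok ftbwu mcjd hjs xkg gahs lgkhq sajp nmfp zcvmp
Hunk 2: at line 4 remove [ftbwu,mcjd] add [ogm] -> 12 lines: ubpt ncaa frf gofok ogm hjs xkg gahs lgkhq sajp nmfp zcvmp
Hunk 3: at line 7 remove [lgkhq] add [lfbea,fly,kodn] -> 14 lines: ubpt ncaa frf gofok ogm hjs xkg gahs lfbea fly kodn sajp nmfp zcvmp
Hunk 4: at line 7 remove [gahs,lfbea] add [kit,atxsy] -> 14 lines: ubpt ncaa frf gofok ogm hjs xkg kit atxsy fly kodn sajp nmfp zcvmp
Hunk 5: at line 3 remove [gofok,ogm] add [mjjjn,eobpz,vgp] -> 15 lines: ubpt ncaa frf mjjjn eobpz vgp hjs xkg kit atxsy fly kodn sajp nmfp zcvmp
Hunk 6: at line 5 remove [vgp,hjs,xkg] add [czn,tije] -> 14 lines: ubpt ncaa frf mjjjn eobpz czn tije kit atxsy fly kodn sajp nmfp zcvmp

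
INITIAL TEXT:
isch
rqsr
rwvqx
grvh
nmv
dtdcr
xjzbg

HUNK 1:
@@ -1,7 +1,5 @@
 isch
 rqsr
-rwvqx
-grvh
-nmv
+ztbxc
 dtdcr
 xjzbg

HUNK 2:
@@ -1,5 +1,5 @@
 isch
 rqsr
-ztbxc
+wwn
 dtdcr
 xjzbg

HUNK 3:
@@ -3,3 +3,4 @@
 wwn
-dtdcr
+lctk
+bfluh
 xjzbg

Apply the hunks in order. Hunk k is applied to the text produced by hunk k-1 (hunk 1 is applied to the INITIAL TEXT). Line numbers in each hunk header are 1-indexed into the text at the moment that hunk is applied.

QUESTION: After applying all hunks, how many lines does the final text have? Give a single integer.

Hunk 1: at line 1 remove [rwvqx,grvh,nmv] add [ztbxc] -> 5 lines: isch rqsr ztbxc dtdcr xjzbg
Hunk 2: at line 1 remove [ztbxc] add [wwn] -> 5 lines: isch rqsr wwn dtdcr xjzbg
Hunk 3: at line 3 remove [dtdcr] add [lctk,bfluh] -> 6 lines: isch rqsr wwn lctk bfluh xjzbg
Final line count: 6

Answer: 6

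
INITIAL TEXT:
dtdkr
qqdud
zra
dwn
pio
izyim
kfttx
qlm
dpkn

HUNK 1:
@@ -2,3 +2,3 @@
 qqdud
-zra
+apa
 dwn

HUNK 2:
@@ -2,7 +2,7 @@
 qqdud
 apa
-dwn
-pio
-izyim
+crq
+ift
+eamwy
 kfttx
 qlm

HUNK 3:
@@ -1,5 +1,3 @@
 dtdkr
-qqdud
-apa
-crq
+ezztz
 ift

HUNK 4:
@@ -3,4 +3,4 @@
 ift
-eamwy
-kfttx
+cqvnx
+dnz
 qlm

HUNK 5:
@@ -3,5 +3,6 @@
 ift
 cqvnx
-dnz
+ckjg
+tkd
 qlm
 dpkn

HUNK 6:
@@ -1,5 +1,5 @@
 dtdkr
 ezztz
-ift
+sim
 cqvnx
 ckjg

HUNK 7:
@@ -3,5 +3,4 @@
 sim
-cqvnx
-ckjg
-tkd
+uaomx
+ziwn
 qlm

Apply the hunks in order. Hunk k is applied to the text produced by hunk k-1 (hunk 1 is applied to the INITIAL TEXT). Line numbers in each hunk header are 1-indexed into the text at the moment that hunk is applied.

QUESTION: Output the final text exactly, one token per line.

Answer: dtdkr
ezztz
sim
uaomx
ziwn
qlm
dpkn

Derivation:
Hunk 1: at line 2 remove [zra] add [apa] -> 9 lines: dtdkr qqdud apa dwn pio izyim kfttx qlm dpkn
Hunk 2: at line 2 remove [dwn,pio,izyim] add [crq,ift,eamwy] -> 9 lines: dtdkr qqdud apa crq ift eamwy kfttx qlm dpkn
Hunk 3: at line 1 remove [qqdud,apa,crq] add [ezztz] -> 7 lines: dtdkr ezztz ift eamwy kfttx qlm dpkn
Hunk 4: at line 3 remove [eamwy,kfttx] add [cqvnx,dnz] -> 7 lines: dtdkr ezztz ift cqvnx dnz qlm dpkn
Hunk 5: at line 3 remove [dnz] add [ckjg,tkd] -> 8 lines: dtdkr ezztz ift cqvnx ckjg tkd qlm dpkn
Hunk 6: at line 1 remove [ift] add [sim] -> 8 lines: dtdkr ezztz sim cqvnx ckjg tkd qlm dpkn
Hunk 7: at line 3 remove [cqvnx,ckjg,tkd] add [uaomx,ziwn] -> 7 lines: dtdkr ezztz sim uaomx ziwn qlm dpkn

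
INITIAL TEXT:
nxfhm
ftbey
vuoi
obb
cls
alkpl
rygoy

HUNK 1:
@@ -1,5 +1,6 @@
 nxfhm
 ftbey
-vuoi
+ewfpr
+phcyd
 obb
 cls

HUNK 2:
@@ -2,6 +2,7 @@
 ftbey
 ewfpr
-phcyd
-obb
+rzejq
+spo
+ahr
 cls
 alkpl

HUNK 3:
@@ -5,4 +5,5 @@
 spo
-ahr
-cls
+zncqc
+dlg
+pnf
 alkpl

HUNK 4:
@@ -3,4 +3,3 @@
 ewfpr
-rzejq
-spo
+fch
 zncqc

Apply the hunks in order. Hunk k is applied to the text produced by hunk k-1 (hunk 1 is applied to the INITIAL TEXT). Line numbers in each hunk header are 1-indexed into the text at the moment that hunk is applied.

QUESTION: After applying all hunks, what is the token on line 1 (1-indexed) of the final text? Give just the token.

Hunk 1: at line 1 remove [vuoi] add [ewfpr,phcyd] -> 8 lines: nxfhm ftbey ewfpr phcyd obb cls alkpl rygoy
Hunk 2: at line 2 remove [phcyd,obb] add [rzejq,spo,ahr] -> 9 lines: nxfhm ftbey ewfpr rzejq spo ahr cls alkpl rygoy
Hunk 3: at line 5 remove [ahr,cls] add [zncqc,dlg,pnf] -> 10 lines: nxfhm ftbey ewfpr rzejq spo zncqc dlg pnf alkpl rygoy
Hunk 4: at line 3 remove [rzejq,spo] add [fch] -> 9 lines: nxfhm ftbey ewfpr fch zncqc dlg pnf alkpl rygoy
Final line 1: nxfhm

Answer: nxfhm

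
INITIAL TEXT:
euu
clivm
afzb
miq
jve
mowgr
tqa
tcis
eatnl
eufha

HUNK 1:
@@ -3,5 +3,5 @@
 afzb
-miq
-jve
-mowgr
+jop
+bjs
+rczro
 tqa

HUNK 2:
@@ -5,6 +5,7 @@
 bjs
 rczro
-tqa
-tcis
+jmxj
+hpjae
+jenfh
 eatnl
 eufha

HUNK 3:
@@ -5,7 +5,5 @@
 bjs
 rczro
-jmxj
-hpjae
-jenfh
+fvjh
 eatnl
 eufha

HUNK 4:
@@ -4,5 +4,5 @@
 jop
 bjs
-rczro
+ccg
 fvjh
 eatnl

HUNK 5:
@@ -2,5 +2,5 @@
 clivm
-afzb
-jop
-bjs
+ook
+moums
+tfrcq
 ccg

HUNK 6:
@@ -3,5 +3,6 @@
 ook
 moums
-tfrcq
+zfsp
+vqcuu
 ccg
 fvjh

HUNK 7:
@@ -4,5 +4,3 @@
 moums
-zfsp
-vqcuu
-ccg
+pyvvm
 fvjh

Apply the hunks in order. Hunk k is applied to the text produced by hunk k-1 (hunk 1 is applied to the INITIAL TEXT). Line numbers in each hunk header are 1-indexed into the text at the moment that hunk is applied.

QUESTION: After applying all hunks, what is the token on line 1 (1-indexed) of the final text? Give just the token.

Hunk 1: at line 3 remove [miq,jve,mowgr] add [jop,bjs,rczro] -> 10 lines: euu clivm afzb jop bjs rczro tqa tcis eatnl eufha
Hunk 2: at line 5 remove [tqa,tcis] add [jmxj,hpjae,jenfh] -> 11 lines: euu clivm afzb jop bjs rczro jmxj hpjae jenfh eatnl eufha
Hunk 3: at line 5 remove [jmxj,hpjae,jenfh] add [fvjh] -> 9 lines: euu clivm afzb jop bjs rczro fvjh eatnl eufha
Hunk 4: at line 4 remove [rczro] add [ccg] -> 9 lines: euu clivm afzb jop bjs ccg fvjh eatnl eufha
Hunk 5: at line 2 remove [afzb,jop,bjs] add [ook,moums,tfrcq] -> 9 lines: euu clivm ook moums tfrcq ccg fvjh eatnl eufha
Hunk 6: at line 3 remove [tfrcq] add [zfsp,vqcuu] -> 10 lines: euu clivm ook moums zfsp vqcuu ccg fvjh eatnl eufha
Hunk 7: at line 4 remove [zfsp,vqcuu,ccg] add [pyvvm] -> 8 lines: euu clivm ook moums pyvvm fvjh eatnl eufha
Final line 1: euu

Answer: euu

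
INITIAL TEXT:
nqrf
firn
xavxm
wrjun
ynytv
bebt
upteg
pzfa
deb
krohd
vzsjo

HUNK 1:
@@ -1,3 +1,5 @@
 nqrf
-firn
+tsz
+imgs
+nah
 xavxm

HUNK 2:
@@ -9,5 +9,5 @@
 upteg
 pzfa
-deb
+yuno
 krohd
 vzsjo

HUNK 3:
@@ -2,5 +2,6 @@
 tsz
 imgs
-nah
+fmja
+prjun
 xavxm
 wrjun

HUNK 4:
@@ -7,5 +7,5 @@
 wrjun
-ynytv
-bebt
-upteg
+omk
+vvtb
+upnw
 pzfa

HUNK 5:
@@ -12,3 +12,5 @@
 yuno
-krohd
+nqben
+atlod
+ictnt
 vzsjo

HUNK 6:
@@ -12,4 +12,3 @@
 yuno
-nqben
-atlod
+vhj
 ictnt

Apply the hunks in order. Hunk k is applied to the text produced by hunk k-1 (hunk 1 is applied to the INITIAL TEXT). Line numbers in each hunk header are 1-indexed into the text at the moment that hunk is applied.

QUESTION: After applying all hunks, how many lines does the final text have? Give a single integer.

Hunk 1: at line 1 remove [firn] add [tsz,imgs,nah] -> 13 lines: nqrf tsz imgs nah xavxm wrjun ynytv bebt upteg pzfa deb krohd vzsjo
Hunk 2: at line 9 remove [deb] add [yuno] -> 13 lines: nqrf tsz imgs nah xavxm wrjun ynytv bebt upteg pzfa yuno krohd vzsjo
Hunk 3: at line 2 remove [nah] add [fmja,prjun] -> 14 lines: nqrf tsz imgs fmja prjun xavxm wrjun ynytv bebt upteg pzfa yuno krohd vzsjo
Hunk 4: at line 7 remove [ynytv,bebt,upteg] add [omk,vvtb,upnw] -> 14 lines: nqrf tsz imgs fmja prjun xavxm wrjun omk vvtb upnw pzfa yuno krohd vzsjo
Hunk 5: at line 12 remove [krohd] add [nqben,atlod,ictnt] -> 16 lines: nqrf tsz imgs fmja prjun xavxm wrjun omk vvtb upnw pzfa yuno nqben atlod ictnt vzsjo
Hunk 6: at line 12 remove [nqben,atlod] add [vhj] -> 15 lines: nqrf tsz imgs fmja prjun xavxm wrjun omk vvtb upnw pzfa yuno vhj ictnt vzsjo
Final line count: 15

Answer: 15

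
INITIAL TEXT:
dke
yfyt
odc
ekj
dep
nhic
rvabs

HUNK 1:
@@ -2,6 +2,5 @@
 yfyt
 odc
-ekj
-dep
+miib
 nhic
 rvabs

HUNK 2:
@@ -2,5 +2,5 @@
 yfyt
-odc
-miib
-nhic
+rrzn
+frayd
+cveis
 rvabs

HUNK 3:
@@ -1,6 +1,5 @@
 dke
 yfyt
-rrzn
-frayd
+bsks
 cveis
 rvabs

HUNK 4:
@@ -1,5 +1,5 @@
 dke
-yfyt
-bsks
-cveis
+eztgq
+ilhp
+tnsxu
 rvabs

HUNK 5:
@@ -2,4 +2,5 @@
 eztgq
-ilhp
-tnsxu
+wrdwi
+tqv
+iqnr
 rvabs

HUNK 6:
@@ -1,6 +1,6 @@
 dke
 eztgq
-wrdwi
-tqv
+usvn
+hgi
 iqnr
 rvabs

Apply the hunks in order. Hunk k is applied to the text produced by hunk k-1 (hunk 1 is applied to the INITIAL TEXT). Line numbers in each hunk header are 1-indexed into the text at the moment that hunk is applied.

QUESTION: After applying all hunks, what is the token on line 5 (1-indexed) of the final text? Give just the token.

Hunk 1: at line 2 remove [ekj,dep] add [miib] -> 6 lines: dke yfyt odc miib nhic rvabs
Hunk 2: at line 2 remove [odc,miib,nhic] add [rrzn,frayd,cveis] -> 6 lines: dke yfyt rrzn frayd cveis rvabs
Hunk 3: at line 1 remove [rrzn,frayd] add [bsks] -> 5 lines: dke yfyt bsks cveis rvabs
Hunk 4: at line 1 remove [yfyt,bsks,cveis] add [eztgq,ilhp,tnsxu] -> 5 lines: dke eztgq ilhp tnsxu rvabs
Hunk 5: at line 2 remove [ilhp,tnsxu] add [wrdwi,tqv,iqnr] -> 6 lines: dke eztgq wrdwi tqv iqnr rvabs
Hunk 6: at line 1 remove [wrdwi,tqv] add [usvn,hgi] -> 6 lines: dke eztgq usvn hgi iqnr rvabs
Final line 5: iqnr

Answer: iqnr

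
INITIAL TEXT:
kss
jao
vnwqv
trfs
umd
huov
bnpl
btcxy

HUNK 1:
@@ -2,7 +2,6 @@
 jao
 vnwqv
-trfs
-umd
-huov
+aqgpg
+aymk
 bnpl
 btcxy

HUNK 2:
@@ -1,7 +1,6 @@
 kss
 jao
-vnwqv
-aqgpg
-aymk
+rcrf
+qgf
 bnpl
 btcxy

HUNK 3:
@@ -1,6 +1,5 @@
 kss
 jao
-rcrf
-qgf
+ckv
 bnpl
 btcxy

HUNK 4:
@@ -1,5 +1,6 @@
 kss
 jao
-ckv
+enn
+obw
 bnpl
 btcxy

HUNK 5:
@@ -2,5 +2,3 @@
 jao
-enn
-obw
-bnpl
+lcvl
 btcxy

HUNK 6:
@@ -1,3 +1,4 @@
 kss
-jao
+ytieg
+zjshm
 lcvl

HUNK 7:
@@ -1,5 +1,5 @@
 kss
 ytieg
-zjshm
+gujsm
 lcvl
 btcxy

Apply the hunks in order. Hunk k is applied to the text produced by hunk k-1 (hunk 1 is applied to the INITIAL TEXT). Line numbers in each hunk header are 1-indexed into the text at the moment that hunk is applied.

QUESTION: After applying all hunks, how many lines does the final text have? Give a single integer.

Answer: 5

Derivation:
Hunk 1: at line 2 remove [trfs,umd,huov] add [aqgpg,aymk] -> 7 lines: kss jao vnwqv aqgpg aymk bnpl btcxy
Hunk 2: at line 1 remove [vnwqv,aqgpg,aymk] add [rcrf,qgf] -> 6 lines: kss jao rcrf qgf bnpl btcxy
Hunk 3: at line 1 remove [rcrf,qgf] add [ckv] -> 5 lines: kss jao ckv bnpl btcxy
Hunk 4: at line 1 remove [ckv] add [enn,obw] -> 6 lines: kss jao enn obw bnpl btcxy
Hunk 5: at line 2 remove [enn,obw,bnpl] add [lcvl] -> 4 lines: kss jao lcvl btcxy
Hunk 6: at line 1 remove [jao] add [ytieg,zjshm] -> 5 lines: kss ytieg zjshm lcvl btcxy
Hunk 7: at line 1 remove [zjshm] add [gujsm] -> 5 lines: kss ytieg gujsm lcvl btcxy
Final line count: 5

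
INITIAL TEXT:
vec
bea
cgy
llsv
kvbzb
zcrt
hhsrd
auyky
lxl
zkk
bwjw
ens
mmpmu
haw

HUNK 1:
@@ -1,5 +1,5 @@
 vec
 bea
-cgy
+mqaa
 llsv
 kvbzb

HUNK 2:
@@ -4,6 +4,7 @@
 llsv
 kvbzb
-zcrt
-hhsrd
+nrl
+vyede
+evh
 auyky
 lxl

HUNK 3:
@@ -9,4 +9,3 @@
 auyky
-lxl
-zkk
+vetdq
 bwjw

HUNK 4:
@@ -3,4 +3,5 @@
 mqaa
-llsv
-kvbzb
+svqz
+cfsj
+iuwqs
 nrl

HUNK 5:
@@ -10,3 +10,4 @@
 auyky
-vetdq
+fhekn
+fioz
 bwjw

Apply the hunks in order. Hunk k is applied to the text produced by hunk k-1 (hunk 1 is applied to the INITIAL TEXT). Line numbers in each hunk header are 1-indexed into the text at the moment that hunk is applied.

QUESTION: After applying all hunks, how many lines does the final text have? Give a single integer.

Answer: 16

Derivation:
Hunk 1: at line 1 remove [cgy] add [mqaa] -> 14 lines: vec bea mqaa llsv kvbzb zcrt hhsrd auyky lxl zkk bwjw ens mmpmu haw
Hunk 2: at line 4 remove [zcrt,hhsrd] add [nrl,vyede,evh] -> 15 lines: vec bea mqaa llsv kvbzb nrl vyede evh auyky lxl zkk bwjw ens mmpmu haw
Hunk 3: at line 9 remove [lxl,zkk] add [vetdq] -> 14 lines: vec bea mqaa llsv kvbzb nrl vyede evh auyky vetdq bwjw ens mmpmu haw
Hunk 4: at line 3 remove [llsv,kvbzb] add [svqz,cfsj,iuwqs] -> 15 lines: vec bea mqaa svqz cfsj iuwqs nrl vyede evh auyky vetdq bwjw ens mmpmu haw
Hunk 5: at line 10 remove [vetdq] add [fhekn,fioz] -> 16 lines: vec bea mqaa svqz cfsj iuwqs nrl vyede evh auyky fhekn fioz bwjw ens mmpmu haw
Final line count: 16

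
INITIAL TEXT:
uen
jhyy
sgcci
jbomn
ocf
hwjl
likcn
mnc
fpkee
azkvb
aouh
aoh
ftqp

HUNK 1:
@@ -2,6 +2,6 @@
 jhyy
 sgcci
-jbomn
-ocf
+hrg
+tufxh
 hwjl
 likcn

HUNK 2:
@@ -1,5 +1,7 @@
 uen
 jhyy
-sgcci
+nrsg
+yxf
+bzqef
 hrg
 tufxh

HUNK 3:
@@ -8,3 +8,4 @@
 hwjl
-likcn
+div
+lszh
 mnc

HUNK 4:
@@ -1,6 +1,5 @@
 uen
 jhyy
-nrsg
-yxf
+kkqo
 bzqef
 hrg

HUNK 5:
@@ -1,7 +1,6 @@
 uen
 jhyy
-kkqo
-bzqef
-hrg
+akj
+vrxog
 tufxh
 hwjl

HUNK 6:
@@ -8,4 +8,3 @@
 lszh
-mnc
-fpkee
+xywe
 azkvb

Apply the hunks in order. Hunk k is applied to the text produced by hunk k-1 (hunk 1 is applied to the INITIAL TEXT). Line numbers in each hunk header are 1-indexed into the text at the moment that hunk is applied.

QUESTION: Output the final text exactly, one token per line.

Hunk 1: at line 2 remove [jbomn,ocf] add [hrg,tufxh] -> 13 lines: uen jhyy sgcci hrg tufxh hwjl likcn mnc fpkee azkvb aouh aoh ftqp
Hunk 2: at line 1 remove [sgcci] add [nrsg,yxf,bzqef] -> 15 lines: uen jhyy nrsg yxf bzqef hrg tufxh hwjl likcn mnc fpkee azkvb aouh aoh ftqp
Hunk 3: at line 8 remove [likcn] add [div,lszh] -> 16 lines: uen jhyy nrsg yxf bzqef hrg tufxh hwjl div lszh mnc fpkee azkvb aouh aoh ftqp
Hunk 4: at line 1 remove [nrsg,yxf] add [kkqo] -> 15 lines: uen jhyy kkqo bzqef hrg tufxh hwjl div lszh mnc fpkee azkvb aouh aoh ftqp
Hunk 5: at line 1 remove [kkqo,bzqef,hrg] add [akj,vrxog] -> 14 lines: uen jhyy akj vrxog tufxh hwjl div lszh mnc fpkee azkvb aouh aoh ftqp
Hunk 6: at line 8 remove [mnc,fpkee] add [xywe] -> 13 lines: uen jhyy akj vrxog tufxh hwjl div lszh xywe azkvb aouh aoh ftqp

Answer: uen
jhyy
akj
vrxog
tufxh
hwjl
div
lszh
xywe
azkvb
aouh
aoh
ftqp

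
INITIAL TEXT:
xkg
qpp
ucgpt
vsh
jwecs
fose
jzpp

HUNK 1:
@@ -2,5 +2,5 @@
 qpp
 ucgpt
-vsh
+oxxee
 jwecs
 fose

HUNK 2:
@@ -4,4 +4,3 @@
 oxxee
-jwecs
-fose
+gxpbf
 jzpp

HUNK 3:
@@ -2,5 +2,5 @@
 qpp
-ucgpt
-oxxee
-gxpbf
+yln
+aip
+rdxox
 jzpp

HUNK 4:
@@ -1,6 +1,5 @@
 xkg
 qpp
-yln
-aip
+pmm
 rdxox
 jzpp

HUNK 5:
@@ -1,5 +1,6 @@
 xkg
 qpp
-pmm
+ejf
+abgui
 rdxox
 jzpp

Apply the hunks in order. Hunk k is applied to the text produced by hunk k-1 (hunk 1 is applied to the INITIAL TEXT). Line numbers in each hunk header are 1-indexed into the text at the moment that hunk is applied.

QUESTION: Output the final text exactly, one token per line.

Hunk 1: at line 2 remove [vsh] add [oxxee] -> 7 lines: xkg qpp ucgpt oxxee jwecs fose jzpp
Hunk 2: at line 4 remove [jwecs,fose] add [gxpbf] -> 6 lines: xkg qpp ucgpt oxxee gxpbf jzpp
Hunk 3: at line 2 remove [ucgpt,oxxee,gxpbf] add [yln,aip,rdxox] -> 6 lines: xkg qpp yln aip rdxox jzpp
Hunk 4: at line 1 remove [yln,aip] add [pmm] -> 5 lines: xkg qpp pmm rdxox jzpp
Hunk 5: at line 1 remove [pmm] add [ejf,abgui] -> 6 lines: xkg qpp ejf abgui rdxox jzpp

Answer: xkg
qpp
ejf
abgui
rdxox
jzpp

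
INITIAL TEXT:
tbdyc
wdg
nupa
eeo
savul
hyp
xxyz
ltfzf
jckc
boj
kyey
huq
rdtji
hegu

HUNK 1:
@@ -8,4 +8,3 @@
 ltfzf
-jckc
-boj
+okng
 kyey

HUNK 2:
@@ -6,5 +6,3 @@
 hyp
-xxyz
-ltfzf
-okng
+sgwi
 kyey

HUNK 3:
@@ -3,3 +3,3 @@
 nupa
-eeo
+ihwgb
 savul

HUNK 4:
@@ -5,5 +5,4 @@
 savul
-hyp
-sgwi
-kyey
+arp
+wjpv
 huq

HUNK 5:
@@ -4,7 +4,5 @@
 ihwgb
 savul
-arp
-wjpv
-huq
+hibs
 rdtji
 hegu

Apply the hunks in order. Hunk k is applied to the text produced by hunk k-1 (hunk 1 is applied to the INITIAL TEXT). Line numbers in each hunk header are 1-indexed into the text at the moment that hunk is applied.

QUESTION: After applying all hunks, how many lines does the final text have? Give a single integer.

Answer: 8

Derivation:
Hunk 1: at line 8 remove [jckc,boj] add [okng] -> 13 lines: tbdyc wdg nupa eeo savul hyp xxyz ltfzf okng kyey huq rdtji hegu
Hunk 2: at line 6 remove [xxyz,ltfzf,okng] add [sgwi] -> 11 lines: tbdyc wdg nupa eeo savul hyp sgwi kyey huq rdtji hegu
Hunk 3: at line 3 remove [eeo] add [ihwgb] -> 11 lines: tbdyc wdg nupa ihwgb savul hyp sgwi kyey huq rdtji hegu
Hunk 4: at line 5 remove [hyp,sgwi,kyey] add [arp,wjpv] -> 10 lines: tbdyc wdg nupa ihwgb savul arp wjpv huq rdtji hegu
Hunk 5: at line 4 remove [arp,wjpv,huq] add [hibs] -> 8 lines: tbdyc wdg nupa ihwgb savul hibs rdtji hegu
Final line count: 8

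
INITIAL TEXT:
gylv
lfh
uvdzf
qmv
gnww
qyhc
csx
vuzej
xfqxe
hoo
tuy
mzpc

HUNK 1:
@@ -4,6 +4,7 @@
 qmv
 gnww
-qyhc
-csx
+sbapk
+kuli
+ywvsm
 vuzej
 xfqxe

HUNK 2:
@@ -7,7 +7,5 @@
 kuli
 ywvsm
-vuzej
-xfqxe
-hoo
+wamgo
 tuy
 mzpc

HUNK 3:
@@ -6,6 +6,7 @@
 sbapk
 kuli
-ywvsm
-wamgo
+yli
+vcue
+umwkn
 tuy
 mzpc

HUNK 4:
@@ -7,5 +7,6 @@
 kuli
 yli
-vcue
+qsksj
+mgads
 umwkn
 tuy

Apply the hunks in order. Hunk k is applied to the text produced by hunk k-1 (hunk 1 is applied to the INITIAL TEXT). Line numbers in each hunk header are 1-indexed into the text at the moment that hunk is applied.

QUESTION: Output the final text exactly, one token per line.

Answer: gylv
lfh
uvdzf
qmv
gnww
sbapk
kuli
yli
qsksj
mgads
umwkn
tuy
mzpc

Derivation:
Hunk 1: at line 4 remove [qyhc,csx] add [sbapk,kuli,ywvsm] -> 13 lines: gylv lfh uvdzf qmv gnww sbapk kuli ywvsm vuzej xfqxe hoo tuy mzpc
Hunk 2: at line 7 remove [vuzej,xfqxe,hoo] add [wamgo] -> 11 lines: gylv lfh uvdzf qmv gnww sbapk kuli ywvsm wamgo tuy mzpc
Hunk 3: at line 6 remove [ywvsm,wamgo] add [yli,vcue,umwkn] -> 12 lines: gylv lfh uvdzf qmv gnww sbapk kuli yli vcue umwkn tuy mzpc
Hunk 4: at line 7 remove [vcue] add [qsksj,mgads] -> 13 lines: gylv lfh uvdzf qmv gnww sbapk kuli yli qsksj mgads umwkn tuy mzpc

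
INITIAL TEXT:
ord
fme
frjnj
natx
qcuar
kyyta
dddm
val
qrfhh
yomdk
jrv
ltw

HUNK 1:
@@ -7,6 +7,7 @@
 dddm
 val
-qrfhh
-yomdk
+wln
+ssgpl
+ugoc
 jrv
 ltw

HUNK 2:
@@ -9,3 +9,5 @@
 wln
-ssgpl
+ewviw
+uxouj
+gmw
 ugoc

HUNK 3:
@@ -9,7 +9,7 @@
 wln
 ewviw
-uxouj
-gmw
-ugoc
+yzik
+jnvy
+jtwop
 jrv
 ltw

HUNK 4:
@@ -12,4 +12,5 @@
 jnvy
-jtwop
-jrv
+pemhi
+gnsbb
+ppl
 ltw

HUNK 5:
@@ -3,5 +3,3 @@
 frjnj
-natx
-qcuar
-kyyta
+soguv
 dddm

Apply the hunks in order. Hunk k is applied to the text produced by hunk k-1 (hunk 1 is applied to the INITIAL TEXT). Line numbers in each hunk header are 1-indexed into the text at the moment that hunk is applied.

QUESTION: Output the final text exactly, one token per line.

Hunk 1: at line 7 remove [qrfhh,yomdk] add [wln,ssgpl,ugoc] -> 13 lines: ord fme frjnj natx qcuar kyyta dddm val wln ssgpl ugoc jrv ltw
Hunk 2: at line 9 remove [ssgpl] add [ewviw,uxouj,gmw] -> 15 lines: ord fme frjnj natx qcuar kyyta dddm val wln ewviw uxouj gmw ugoc jrv ltw
Hunk 3: at line 9 remove [uxouj,gmw,ugoc] add [yzik,jnvy,jtwop] -> 15 lines: ord fme frjnj natx qcuar kyyta dddm val wln ewviw yzik jnvy jtwop jrv ltw
Hunk 4: at line 12 remove [jtwop,jrv] add [pemhi,gnsbb,ppl] -> 16 lines: ord fme frjnj natx qcuar kyyta dddm val wln ewviw yzik jnvy pemhi gnsbb ppl ltw
Hunk 5: at line 3 remove [natx,qcuar,kyyta] add [soguv] -> 14 lines: ord fme frjnj soguv dddm val wln ewviw yzik jnvy pemhi gnsbb ppl ltw

Answer: ord
fme
frjnj
soguv
dddm
val
wln
ewviw
yzik
jnvy
pemhi
gnsbb
ppl
ltw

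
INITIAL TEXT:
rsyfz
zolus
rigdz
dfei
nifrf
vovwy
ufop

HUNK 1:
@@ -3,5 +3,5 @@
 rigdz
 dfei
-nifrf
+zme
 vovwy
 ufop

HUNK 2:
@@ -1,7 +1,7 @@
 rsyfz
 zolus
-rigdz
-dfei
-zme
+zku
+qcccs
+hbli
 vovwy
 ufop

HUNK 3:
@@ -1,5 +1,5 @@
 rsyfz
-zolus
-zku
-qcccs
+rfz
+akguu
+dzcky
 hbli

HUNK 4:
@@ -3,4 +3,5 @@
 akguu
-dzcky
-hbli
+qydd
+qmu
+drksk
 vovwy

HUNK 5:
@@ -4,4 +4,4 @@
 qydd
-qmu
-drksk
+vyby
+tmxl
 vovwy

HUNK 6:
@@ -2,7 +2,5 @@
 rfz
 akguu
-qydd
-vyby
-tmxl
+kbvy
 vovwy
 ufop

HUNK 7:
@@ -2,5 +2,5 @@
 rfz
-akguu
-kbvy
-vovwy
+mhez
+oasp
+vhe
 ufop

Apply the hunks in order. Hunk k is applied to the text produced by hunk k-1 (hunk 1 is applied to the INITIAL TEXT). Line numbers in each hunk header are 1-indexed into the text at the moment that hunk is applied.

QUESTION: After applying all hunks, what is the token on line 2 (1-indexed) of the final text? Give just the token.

Answer: rfz

Derivation:
Hunk 1: at line 3 remove [nifrf] add [zme] -> 7 lines: rsyfz zolus rigdz dfei zme vovwy ufop
Hunk 2: at line 1 remove [rigdz,dfei,zme] add [zku,qcccs,hbli] -> 7 lines: rsyfz zolus zku qcccs hbli vovwy ufop
Hunk 3: at line 1 remove [zolus,zku,qcccs] add [rfz,akguu,dzcky] -> 7 lines: rsyfz rfz akguu dzcky hbli vovwy ufop
Hunk 4: at line 3 remove [dzcky,hbli] add [qydd,qmu,drksk] -> 8 lines: rsyfz rfz akguu qydd qmu drksk vovwy ufop
Hunk 5: at line 4 remove [qmu,drksk] add [vyby,tmxl] -> 8 lines: rsyfz rfz akguu qydd vyby tmxl vovwy ufop
Hunk 6: at line 2 remove [qydd,vyby,tmxl] add [kbvy] -> 6 lines: rsyfz rfz akguu kbvy vovwy ufop
Hunk 7: at line 2 remove [akguu,kbvy,vovwy] add [mhez,oasp,vhe] -> 6 lines: rsyfz rfz mhez oasp vhe ufop
Final line 2: rfz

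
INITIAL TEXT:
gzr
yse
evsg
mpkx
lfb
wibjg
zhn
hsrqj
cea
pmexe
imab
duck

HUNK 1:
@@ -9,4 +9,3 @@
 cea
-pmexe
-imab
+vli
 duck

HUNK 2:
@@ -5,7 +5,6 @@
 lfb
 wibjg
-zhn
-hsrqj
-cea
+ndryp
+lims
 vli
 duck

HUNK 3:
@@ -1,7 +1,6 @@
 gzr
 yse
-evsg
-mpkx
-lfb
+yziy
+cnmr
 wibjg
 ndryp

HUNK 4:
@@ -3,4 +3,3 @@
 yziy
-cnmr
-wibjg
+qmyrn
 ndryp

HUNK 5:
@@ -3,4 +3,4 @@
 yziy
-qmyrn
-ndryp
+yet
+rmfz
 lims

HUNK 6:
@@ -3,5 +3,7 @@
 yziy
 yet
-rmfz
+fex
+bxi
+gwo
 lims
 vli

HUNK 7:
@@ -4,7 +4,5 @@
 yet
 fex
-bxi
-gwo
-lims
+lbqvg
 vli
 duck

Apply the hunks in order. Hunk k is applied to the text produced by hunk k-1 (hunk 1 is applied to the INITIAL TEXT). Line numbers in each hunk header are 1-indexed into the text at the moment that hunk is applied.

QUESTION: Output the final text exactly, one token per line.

Hunk 1: at line 9 remove [pmexe,imab] add [vli] -> 11 lines: gzr yse evsg mpkx lfb wibjg zhn hsrqj cea vli duck
Hunk 2: at line 5 remove [zhn,hsrqj,cea] add [ndryp,lims] -> 10 lines: gzr yse evsg mpkx lfb wibjg ndryp lims vli duck
Hunk 3: at line 1 remove [evsg,mpkx,lfb] add [yziy,cnmr] -> 9 lines: gzr yse yziy cnmr wibjg ndryp lims vli duck
Hunk 4: at line 3 remove [cnmr,wibjg] add [qmyrn] -> 8 lines: gzr yse yziy qmyrn ndryp lims vli duck
Hunk 5: at line 3 remove [qmyrn,ndryp] add [yet,rmfz] -> 8 lines: gzr yse yziy yet rmfz lims vli duck
Hunk 6: at line 3 remove [rmfz] add [fex,bxi,gwo] -> 10 lines: gzr yse yziy yet fex bxi gwo lims vli duck
Hunk 7: at line 4 remove [bxi,gwo,lims] add [lbqvg] -> 8 lines: gzr yse yziy yet fex lbqvg vli duck

Answer: gzr
yse
yziy
yet
fex
lbqvg
vli
duck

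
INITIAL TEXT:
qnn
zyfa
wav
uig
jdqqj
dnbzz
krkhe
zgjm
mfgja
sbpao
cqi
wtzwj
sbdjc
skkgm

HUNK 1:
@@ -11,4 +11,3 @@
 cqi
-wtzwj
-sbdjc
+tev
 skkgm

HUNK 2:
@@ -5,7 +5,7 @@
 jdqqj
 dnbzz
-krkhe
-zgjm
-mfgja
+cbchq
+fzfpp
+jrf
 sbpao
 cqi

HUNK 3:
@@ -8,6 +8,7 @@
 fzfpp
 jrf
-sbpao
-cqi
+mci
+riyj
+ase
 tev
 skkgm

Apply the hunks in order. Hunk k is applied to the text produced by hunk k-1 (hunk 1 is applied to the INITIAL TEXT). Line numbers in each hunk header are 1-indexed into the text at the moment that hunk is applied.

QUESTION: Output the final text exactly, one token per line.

Hunk 1: at line 11 remove [wtzwj,sbdjc] add [tev] -> 13 lines: qnn zyfa wav uig jdqqj dnbzz krkhe zgjm mfgja sbpao cqi tev skkgm
Hunk 2: at line 5 remove [krkhe,zgjm,mfgja] add [cbchq,fzfpp,jrf] -> 13 lines: qnn zyfa wav uig jdqqj dnbzz cbchq fzfpp jrf sbpao cqi tev skkgm
Hunk 3: at line 8 remove [sbpao,cqi] add [mci,riyj,ase] -> 14 lines: qnn zyfa wav uig jdqqj dnbzz cbchq fzfpp jrf mci riyj ase tev skkgm

Answer: qnn
zyfa
wav
uig
jdqqj
dnbzz
cbchq
fzfpp
jrf
mci
riyj
ase
tev
skkgm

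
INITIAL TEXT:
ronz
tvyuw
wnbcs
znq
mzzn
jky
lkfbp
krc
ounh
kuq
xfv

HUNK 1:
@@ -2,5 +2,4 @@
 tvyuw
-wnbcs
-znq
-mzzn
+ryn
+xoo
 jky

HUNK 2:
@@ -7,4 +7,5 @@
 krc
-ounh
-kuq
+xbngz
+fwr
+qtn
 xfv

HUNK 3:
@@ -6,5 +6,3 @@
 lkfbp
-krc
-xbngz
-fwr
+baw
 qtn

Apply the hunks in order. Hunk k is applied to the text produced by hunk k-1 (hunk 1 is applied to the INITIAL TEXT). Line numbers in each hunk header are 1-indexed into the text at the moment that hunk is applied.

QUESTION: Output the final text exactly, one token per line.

Answer: ronz
tvyuw
ryn
xoo
jky
lkfbp
baw
qtn
xfv

Derivation:
Hunk 1: at line 2 remove [wnbcs,znq,mzzn] add [ryn,xoo] -> 10 lines: ronz tvyuw ryn xoo jky lkfbp krc ounh kuq xfv
Hunk 2: at line 7 remove [ounh,kuq] add [xbngz,fwr,qtn] -> 11 lines: ronz tvyuw ryn xoo jky lkfbp krc xbngz fwr qtn xfv
Hunk 3: at line 6 remove [krc,xbngz,fwr] add [baw] -> 9 lines: ronz tvyuw ryn xoo jky lkfbp baw qtn xfv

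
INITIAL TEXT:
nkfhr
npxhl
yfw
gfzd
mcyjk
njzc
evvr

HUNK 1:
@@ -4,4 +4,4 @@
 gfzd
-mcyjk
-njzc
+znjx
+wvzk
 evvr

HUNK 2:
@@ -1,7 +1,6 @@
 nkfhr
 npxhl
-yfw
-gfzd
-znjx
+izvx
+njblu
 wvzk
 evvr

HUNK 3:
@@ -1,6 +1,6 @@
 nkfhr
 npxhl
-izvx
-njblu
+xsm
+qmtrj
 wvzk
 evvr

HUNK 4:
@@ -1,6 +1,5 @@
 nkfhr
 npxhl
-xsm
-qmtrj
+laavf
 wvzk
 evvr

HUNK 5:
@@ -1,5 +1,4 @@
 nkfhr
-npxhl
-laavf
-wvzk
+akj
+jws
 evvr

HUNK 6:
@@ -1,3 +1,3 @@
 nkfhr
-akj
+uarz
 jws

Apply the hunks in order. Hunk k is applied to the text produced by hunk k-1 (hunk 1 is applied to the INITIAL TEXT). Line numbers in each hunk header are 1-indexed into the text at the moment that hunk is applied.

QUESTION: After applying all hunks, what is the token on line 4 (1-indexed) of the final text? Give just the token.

Hunk 1: at line 4 remove [mcyjk,njzc] add [znjx,wvzk] -> 7 lines: nkfhr npxhl yfw gfzd znjx wvzk evvr
Hunk 2: at line 1 remove [yfw,gfzd,znjx] add [izvx,njblu] -> 6 lines: nkfhr npxhl izvx njblu wvzk evvr
Hunk 3: at line 1 remove [izvx,njblu] add [xsm,qmtrj] -> 6 lines: nkfhr npxhl xsm qmtrj wvzk evvr
Hunk 4: at line 1 remove [xsm,qmtrj] add [laavf] -> 5 lines: nkfhr npxhl laavf wvzk evvr
Hunk 5: at line 1 remove [npxhl,laavf,wvzk] add [akj,jws] -> 4 lines: nkfhr akj jws evvr
Hunk 6: at line 1 remove [akj] add [uarz] -> 4 lines: nkfhr uarz jws evvr
Final line 4: evvr

Answer: evvr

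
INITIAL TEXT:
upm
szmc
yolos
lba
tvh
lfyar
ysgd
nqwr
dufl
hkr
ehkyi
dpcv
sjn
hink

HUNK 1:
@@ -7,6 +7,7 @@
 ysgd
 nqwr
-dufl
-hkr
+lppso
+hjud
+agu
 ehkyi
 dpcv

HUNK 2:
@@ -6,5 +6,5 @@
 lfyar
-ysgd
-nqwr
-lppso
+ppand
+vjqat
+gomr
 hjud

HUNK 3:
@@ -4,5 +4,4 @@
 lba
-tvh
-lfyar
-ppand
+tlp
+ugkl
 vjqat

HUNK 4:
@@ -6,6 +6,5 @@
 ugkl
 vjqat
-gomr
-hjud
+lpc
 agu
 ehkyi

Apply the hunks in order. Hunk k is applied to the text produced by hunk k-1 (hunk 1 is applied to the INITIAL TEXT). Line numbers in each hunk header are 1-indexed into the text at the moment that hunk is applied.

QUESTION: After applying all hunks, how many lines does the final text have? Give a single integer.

Answer: 13

Derivation:
Hunk 1: at line 7 remove [dufl,hkr] add [lppso,hjud,agu] -> 15 lines: upm szmc yolos lba tvh lfyar ysgd nqwr lppso hjud agu ehkyi dpcv sjn hink
Hunk 2: at line 6 remove [ysgd,nqwr,lppso] add [ppand,vjqat,gomr] -> 15 lines: upm szmc yolos lba tvh lfyar ppand vjqat gomr hjud agu ehkyi dpcv sjn hink
Hunk 3: at line 4 remove [tvh,lfyar,ppand] add [tlp,ugkl] -> 14 lines: upm szmc yolos lba tlp ugkl vjqat gomr hjud agu ehkyi dpcv sjn hink
Hunk 4: at line 6 remove [gomr,hjud] add [lpc] -> 13 lines: upm szmc yolos lba tlp ugkl vjqat lpc agu ehkyi dpcv sjn hink
Final line count: 13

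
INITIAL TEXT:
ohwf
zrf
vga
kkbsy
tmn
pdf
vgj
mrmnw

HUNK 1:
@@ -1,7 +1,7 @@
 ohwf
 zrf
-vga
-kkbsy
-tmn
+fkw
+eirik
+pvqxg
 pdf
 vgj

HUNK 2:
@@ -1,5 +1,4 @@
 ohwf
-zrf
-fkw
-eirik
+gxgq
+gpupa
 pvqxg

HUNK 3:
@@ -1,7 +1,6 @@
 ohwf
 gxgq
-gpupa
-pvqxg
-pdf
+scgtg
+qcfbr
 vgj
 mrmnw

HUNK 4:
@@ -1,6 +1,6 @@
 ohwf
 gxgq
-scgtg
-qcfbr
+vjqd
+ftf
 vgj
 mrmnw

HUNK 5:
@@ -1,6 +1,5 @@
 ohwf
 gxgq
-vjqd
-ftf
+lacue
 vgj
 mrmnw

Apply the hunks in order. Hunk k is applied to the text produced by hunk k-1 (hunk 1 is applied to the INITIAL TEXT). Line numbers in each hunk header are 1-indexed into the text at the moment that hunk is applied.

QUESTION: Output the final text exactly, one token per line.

Hunk 1: at line 1 remove [vga,kkbsy,tmn] add [fkw,eirik,pvqxg] -> 8 lines: ohwf zrf fkw eirik pvqxg pdf vgj mrmnw
Hunk 2: at line 1 remove [zrf,fkw,eirik] add [gxgq,gpupa] -> 7 lines: ohwf gxgq gpupa pvqxg pdf vgj mrmnw
Hunk 3: at line 1 remove [gpupa,pvqxg,pdf] add [scgtg,qcfbr] -> 6 lines: ohwf gxgq scgtg qcfbr vgj mrmnw
Hunk 4: at line 1 remove [scgtg,qcfbr] add [vjqd,ftf] -> 6 lines: ohwf gxgq vjqd ftf vgj mrmnw
Hunk 5: at line 1 remove [vjqd,ftf] add [lacue] -> 5 lines: ohwf gxgq lacue vgj mrmnw

Answer: ohwf
gxgq
lacue
vgj
mrmnw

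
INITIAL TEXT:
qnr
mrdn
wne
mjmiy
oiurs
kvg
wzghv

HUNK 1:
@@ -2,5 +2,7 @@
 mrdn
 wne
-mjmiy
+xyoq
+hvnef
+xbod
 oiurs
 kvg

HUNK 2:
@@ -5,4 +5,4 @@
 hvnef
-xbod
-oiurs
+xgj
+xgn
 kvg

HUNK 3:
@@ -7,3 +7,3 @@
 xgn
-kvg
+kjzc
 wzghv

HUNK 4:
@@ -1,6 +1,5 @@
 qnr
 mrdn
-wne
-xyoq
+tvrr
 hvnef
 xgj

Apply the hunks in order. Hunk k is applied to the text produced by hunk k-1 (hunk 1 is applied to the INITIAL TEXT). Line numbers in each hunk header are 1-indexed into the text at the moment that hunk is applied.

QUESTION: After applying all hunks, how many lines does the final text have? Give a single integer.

Answer: 8

Derivation:
Hunk 1: at line 2 remove [mjmiy] add [xyoq,hvnef,xbod] -> 9 lines: qnr mrdn wne xyoq hvnef xbod oiurs kvg wzghv
Hunk 2: at line 5 remove [xbod,oiurs] add [xgj,xgn] -> 9 lines: qnr mrdn wne xyoq hvnef xgj xgn kvg wzghv
Hunk 3: at line 7 remove [kvg] add [kjzc] -> 9 lines: qnr mrdn wne xyoq hvnef xgj xgn kjzc wzghv
Hunk 4: at line 1 remove [wne,xyoq] add [tvrr] -> 8 lines: qnr mrdn tvrr hvnef xgj xgn kjzc wzghv
Final line count: 8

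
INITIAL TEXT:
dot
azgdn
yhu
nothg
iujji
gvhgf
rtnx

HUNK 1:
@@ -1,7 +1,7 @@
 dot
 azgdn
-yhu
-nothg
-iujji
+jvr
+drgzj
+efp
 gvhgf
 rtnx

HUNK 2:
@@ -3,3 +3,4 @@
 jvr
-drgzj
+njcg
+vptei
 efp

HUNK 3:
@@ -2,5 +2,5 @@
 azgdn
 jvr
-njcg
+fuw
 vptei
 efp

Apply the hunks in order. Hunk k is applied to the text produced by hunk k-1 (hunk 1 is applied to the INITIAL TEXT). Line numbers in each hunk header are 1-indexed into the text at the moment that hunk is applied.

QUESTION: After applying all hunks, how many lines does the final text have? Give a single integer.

Answer: 8

Derivation:
Hunk 1: at line 1 remove [yhu,nothg,iujji] add [jvr,drgzj,efp] -> 7 lines: dot azgdn jvr drgzj efp gvhgf rtnx
Hunk 2: at line 3 remove [drgzj] add [njcg,vptei] -> 8 lines: dot azgdn jvr njcg vptei efp gvhgf rtnx
Hunk 3: at line 2 remove [njcg] add [fuw] -> 8 lines: dot azgdn jvr fuw vptei efp gvhgf rtnx
Final line count: 8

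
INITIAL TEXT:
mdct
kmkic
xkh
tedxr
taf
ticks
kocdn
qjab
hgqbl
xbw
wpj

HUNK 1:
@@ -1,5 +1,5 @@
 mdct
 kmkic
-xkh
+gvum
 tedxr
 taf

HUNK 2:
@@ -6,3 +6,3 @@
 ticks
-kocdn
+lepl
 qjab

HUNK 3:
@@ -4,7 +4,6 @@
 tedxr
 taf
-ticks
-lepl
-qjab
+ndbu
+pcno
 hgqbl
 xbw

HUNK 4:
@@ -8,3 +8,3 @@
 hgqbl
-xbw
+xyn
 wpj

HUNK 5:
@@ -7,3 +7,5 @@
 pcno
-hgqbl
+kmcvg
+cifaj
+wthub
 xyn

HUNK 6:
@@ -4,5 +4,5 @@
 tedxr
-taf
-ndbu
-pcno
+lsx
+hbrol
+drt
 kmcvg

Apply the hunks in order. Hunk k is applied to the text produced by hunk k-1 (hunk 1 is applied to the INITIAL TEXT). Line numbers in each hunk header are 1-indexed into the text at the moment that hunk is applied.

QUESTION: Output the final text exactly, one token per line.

Answer: mdct
kmkic
gvum
tedxr
lsx
hbrol
drt
kmcvg
cifaj
wthub
xyn
wpj

Derivation:
Hunk 1: at line 1 remove [xkh] add [gvum] -> 11 lines: mdct kmkic gvum tedxr taf ticks kocdn qjab hgqbl xbw wpj
Hunk 2: at line 6 remove [kocdn] add [lepl] -> 11 lines: mdct kmkic gvum tedxr taf ticks lepl qjab hgqbl xbw wpj
Hunk 3: at line 4 remove [ticks,lepl,qjab] add [ndbu,pcno] -> 10 lines: mdct kmkic gvum tedxr taf ndbu pcno hgqbl xbw wpj
Hunk 4: at line 8 remove [xbw] add [xyn] -> 10 lines: mdct kmkic gvum tedxr taf ndbu pcno hgqbl xyn wpj
Hunk 5: at line 7 remove [hgqbl] add [kmcvg,cifaj,wthub] -> 12 lines: mdct kmkic gvum tedxr taf ndbu pcno kmcvg cifaj wthub xyn wpj
Hunk 6: at line 4 remove [taf,ndbu,pcno] add [lsx,hbrol,drt] -> 12 lines: mdct kmkic gvum tedxr lsx hbrol drt kmcvg cifaj wthub xyn wpj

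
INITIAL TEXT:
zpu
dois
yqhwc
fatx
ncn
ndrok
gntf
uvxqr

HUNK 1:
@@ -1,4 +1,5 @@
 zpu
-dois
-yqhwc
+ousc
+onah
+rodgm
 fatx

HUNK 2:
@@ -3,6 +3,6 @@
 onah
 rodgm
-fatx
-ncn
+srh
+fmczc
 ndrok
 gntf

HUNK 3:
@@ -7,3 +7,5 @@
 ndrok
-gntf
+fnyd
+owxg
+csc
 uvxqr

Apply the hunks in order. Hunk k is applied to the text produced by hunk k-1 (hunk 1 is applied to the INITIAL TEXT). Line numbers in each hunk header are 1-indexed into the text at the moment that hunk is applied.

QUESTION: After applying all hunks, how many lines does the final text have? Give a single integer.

Answer: 11

Derivation:
Hunk 1: at line 1 remove [dois,yqhwc] add [ousc,onah,rodgm] -> 9 lines: zpu ousc onah rodgm fatx ncn ndrok gntf uvxqr
Hunk 2: at line 3 remove [fatx,ncn] add [srh,fmczc] -> 9 lines: zpu ousc onah rodgm srh fmczc ndrok gntf uvxqr
Hunk 3: at line 7 remove [gntf] add [fnyd,owxg,csc] -> 11 lines: zpu ousc onah rodgm srh fmczc ndrok fnyd owxg csc uvxqr
Final line count: 11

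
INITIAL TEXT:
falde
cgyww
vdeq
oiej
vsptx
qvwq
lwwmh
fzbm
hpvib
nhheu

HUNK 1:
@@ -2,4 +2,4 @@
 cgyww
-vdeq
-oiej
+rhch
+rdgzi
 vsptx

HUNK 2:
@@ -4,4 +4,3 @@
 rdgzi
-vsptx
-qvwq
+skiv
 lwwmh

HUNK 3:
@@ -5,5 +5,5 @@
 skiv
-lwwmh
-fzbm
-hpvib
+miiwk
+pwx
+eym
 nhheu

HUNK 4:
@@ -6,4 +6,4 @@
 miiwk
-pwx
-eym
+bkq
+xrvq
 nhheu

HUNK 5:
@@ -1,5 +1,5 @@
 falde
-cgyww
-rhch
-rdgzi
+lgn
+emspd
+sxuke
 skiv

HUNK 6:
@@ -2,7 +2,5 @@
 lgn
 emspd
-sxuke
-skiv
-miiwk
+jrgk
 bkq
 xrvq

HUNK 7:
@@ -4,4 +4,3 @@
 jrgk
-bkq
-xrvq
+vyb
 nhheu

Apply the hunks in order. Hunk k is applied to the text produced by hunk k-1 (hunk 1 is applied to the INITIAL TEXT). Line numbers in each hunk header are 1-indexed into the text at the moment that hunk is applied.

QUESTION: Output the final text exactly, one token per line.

Hunk 1: at line 2 remove [vdeq,oiej] add [rhch,rdgzi] -> 10 lines: falde cgyww rhch rdgzi vsptx qvwq lwwmh fzbm hpvib nhheu
Hunk 2: at line 4 remove [vsptx,qvwq] add [skiv] -> 9 lines: falde cgyww rhch rdgzi skiv lwwmh fzbm hpvib nhheu
Hunk 3: at line 5 remove [lwwmh,fzbm,hpvib] add [miiwk,pwx,eym] -> 9 lines: falde cgyww rhch rdgzi skiv miiwk pwx eym nhheu
Hunk 4: at line 6 remove [pwx,eym] add [bkq,xrvq] -> 9 lines: falde cgyww rhch rdgzi skiv miiwk bkq xrvq nhheu
Hunk 5: at line 1 remove [cgyww,rhch,rdgzi] add [lgn,emspd,sxuke] -> 9 lines: falde lgn emspd sxuke skiv miiwk bkq xrvq nhheu
Hunk 6: at line 2 remove [sxuke,skiv,miiwk] add [jrgk] -> 7 lines: falde lgn emspd jrgk bkq xrvq nhheu
Hunk 7: at line 4 remove [bkq,xrvq] add [vyb] -> 6 lines: falde lgn emspd jrgk vyb nhheu

Answer: falde
lgn
emspd
jrgk
vyb
nhheu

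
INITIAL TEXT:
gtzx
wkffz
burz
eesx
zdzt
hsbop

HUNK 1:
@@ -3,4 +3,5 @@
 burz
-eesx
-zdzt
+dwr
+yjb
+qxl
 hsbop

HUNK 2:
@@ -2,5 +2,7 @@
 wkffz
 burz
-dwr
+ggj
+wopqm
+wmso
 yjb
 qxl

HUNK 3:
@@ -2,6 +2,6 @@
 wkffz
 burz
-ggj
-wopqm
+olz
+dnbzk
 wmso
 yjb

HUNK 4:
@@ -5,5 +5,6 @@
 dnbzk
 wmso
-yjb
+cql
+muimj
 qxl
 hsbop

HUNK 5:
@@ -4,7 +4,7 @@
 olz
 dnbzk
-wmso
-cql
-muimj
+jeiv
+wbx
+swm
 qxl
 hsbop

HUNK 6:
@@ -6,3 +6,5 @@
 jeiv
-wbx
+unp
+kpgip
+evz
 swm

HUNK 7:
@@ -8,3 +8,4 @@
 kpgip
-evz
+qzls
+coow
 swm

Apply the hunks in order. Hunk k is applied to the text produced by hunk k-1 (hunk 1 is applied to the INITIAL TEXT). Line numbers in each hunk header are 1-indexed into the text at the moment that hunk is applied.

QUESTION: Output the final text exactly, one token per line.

Answer: gtzx
wkffz
burz
olz
dnbzk
jeiv
unp
kpgip
qzls
coow
swm
qxl
hsbop

Derivation:
Hunk 1: at line 3 remove [eesx,zdzt] add [dwr,yjb,qxl] -> 7 lines: gtzx wkffz burz dwr yjb qxl hsbop
Hunk 2: at line 2 remove [dwr] add [ggj,wopqm,wmso] -> 9 lines: gtzx wkffz burz ggj wopqm wmso yjb qxl hsbop
Hunk 3: at line 2 remove [ggj,wopqm] add [olz,dnbzk] -> 9 lines: gtzx wkffz burz olz dnbzk wmso yjb qxl hsbop
Hunk 4: at line 5 remove [yjb] add [cql,muimj] -> 10 lines: gtzx wkffz burz olz dnbzk wmso cql muimj qxl hsbop
Hunk 5: at line 4 remove [wmso,cql,muimj] add [jeiv,wbx,swm] -> 10 lines: gtzx wkffz burz olz dnbzk jeiv wbx swm qxl hsbop
Hunk 6: at line 6 remove [wbx] add [unp,kpgip,evz] -> 12 lines: gtzx wkffz burz olz dnbzk jeiv unp kpgip evz swm qxl hsbop
Hunk 7: at line 8 remove [evz] add [qzls,coow] -> 13 lines: gtzx wkffz burz olz dnbzk jeiv unp kpgip qzls coow swm qxl hsbop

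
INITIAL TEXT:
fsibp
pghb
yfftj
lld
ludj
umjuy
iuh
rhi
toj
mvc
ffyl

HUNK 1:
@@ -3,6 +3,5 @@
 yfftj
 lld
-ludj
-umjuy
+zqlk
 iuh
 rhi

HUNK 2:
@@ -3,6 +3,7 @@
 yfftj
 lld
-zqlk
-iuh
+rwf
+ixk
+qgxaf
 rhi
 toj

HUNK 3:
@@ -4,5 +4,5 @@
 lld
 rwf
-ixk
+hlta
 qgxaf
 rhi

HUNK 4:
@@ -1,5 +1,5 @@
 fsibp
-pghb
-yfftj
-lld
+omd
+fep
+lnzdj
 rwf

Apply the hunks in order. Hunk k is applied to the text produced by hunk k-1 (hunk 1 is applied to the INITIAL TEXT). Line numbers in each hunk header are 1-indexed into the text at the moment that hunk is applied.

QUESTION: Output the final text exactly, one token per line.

Answer: fsibp
omd
fep
lnzdj
rwf
hlta
qgxaf
rhi
toj
mvc
ffyl

Derivation:
Hunk 1: at line 3 remove [ludj,umjuy] add [zqlk] -> 10 lines: fsibp pghb yfftj lld zqlk iuh rhi toj mvc ffyl
Hunk 2: at line 3 remove [zqlk,iuh] add [rwf,ixk,qgxaf] -> 11 lines: fsibp pghb yfftj lld rwf ixk qgxaf rhi toj mvc ffyl
Hunk 3: at line 4 remove [ixk] add [hlta] -> 11 lines: fsibp pghb yfftj lld rwf hlta qgxaf rhi toj mvc ffyl
Hunk 4: at line 1 remove [pghb,yfftj,lld] add [omd,fep,lnzdj] -> 11 lines: fsibp omd fep lnzdj rwf hlta qgxaf rhi toj mvc ffyl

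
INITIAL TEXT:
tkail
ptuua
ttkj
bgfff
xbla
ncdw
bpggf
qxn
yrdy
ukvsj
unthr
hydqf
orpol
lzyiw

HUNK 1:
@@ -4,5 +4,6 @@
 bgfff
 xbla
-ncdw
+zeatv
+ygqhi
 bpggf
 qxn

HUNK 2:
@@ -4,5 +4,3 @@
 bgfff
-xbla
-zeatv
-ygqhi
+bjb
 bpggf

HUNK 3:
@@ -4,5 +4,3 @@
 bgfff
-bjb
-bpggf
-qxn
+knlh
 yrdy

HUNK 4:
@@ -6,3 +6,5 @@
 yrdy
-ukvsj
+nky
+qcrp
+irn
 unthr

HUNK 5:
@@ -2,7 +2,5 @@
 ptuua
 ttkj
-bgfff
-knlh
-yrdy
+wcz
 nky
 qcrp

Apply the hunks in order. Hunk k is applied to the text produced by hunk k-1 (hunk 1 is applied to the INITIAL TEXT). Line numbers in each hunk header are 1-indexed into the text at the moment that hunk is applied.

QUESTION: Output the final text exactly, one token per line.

Answer: tkail
ptuua
ttkj
wcz
nky
qcrp
irn
unthr
hydqf
orpol
lzyiw

Derivation:
Hunk 1: at line 4 remove [ncdw] add [zeatv,ygqhi] -> 15 lines: tkail ptuua ttkj bgfff xbla zeatv ygqhi bpggf qxn yrdy ukvsj unthr hydqf orpol lzyiw
Hunk 2: at line 4 remove [xbla,zeatv,ygqhi] add [bjb] -> 13 lines: tkail ptuua ttkj bgfff bjb bpggf qxn yrdy ukvsj unthr hydqf orpol lzyiw
Hunk 3: at line 4 remove [bjb,bpggf,qxn] add [knlh] -> 11 lines: tkail ptuua ttkj bgfff knlh yrdy ukvsj unthr hydqf orpol lzyiw
Hunk 4: at line 6 remove [ukvsj] add [nky,qcrp,irn] -> 13 lines: tkail ptuua ttkj bgfff knlh yrdy nky qcrp irn unthr hydqf orpol lzyiw
Hunk 5: at line 2 remove [bgfff,knlh,yrdy] add [wcz] -> 11 lines: tkail ptuua ttkj wcz nky qcrp irn unthr hydqf orpol lzyiw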